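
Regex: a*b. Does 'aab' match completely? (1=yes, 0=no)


Pattern: a*b
String: 'aab'
Pattern requires: zero or more 'a's followed by exactly one 'b'
Found 2 leading 'a's
Remaining: 'b'
Remaining is exactly 'b' -> match
Result: 1

1


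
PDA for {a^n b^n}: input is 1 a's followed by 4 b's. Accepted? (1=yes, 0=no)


Language requires equal numbers of a's and b's
PDA pushes for each 'a', pops for each 'b'
Number of a's = 1
Number of b's = 4
1 != 4 -> Reject

0


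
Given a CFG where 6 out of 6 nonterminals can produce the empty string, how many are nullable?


Nonterminals: {S, A, B, C, D, E}
A nonterminal is nullable if it can derive epsilon
Counting nullable nonterminals: 6
Total nullable = 6

6


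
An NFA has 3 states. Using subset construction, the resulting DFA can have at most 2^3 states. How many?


NFA has 3 states
Subset construction: each DFA state = subset of NFA states
Maximum subsets = 2^3
2^3 = 8

8


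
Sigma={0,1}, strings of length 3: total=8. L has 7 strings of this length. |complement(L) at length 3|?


Alphabet: {0,1}
String length: 3
Total strings of length 3 = 2^3 = 8
Strings in L = 7
Complement = total - |L|
= 8 - 7
= 1

1


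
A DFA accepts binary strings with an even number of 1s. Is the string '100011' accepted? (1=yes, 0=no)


DFA has 2 states: q_even (start, accept=yes) and q_odd
Processing string '100011' character by character:
  Position 0: read '1', 1-count=1 -> q_odd
  Position 1: read '0', 1-count=1 -> q_odd (no change)
  Position 2: read '0', 1-count=1 -> q_odd (no change)
  Position 3: read '0', 1-count=1 -> q_odd (no change)
  Position 4: read '1', 1-count=2 -> q_even
  Position 5: read '1', 1-count=3 -> q_odd
Final state: q_odd, total 1s = 3 (odd); the DFA requires an even count -> reject

0


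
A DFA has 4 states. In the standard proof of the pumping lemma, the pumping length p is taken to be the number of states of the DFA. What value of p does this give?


Pumping lemma for regular languages (standard proof):
Take p = |Q|, the number of DFA states.
Any string of length >= |Q| passes through |Q|+1 states while reading its first |Q| symbols,
so by pigeonhole some state repeats, giving the loop that can be pumped.
Here |Q| = 4
Therefore the proof uses p = 4

4


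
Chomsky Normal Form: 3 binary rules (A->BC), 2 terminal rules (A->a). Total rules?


CNF allows two rule forms:
  A -> BC (binary): 3 rules
  A -> a (terminal): 2 rules
Total = 3 + 2 = 5

5


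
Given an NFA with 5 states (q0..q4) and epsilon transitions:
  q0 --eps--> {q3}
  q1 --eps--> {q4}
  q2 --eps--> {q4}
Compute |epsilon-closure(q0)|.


Starting from q0
Initialize closure = {q0}
Follow epsilon from q0 -> add q3
Final closure: {q0, q3}
Size = 2

2


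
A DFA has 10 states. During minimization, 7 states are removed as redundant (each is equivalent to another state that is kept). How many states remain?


Original DFA: 10 states
Redundant states removed: 7
Minimized states = original - removed
= 10 - 7
= 3

3


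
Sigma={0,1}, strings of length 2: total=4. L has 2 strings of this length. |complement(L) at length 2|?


Alphabet: {0,1}
String length: 2
Total strings of length 2 = 2^2 = 4
Strings in L = 2
Complement = total - |L|
= 4 - 2
= 2

2


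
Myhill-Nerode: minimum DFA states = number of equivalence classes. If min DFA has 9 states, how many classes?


Myhill-Nerode theorem:
Number of equivalence classes = number of states in minimal DFA
Minimal DFA states = 9
Therefore equivalence classes = 9

9


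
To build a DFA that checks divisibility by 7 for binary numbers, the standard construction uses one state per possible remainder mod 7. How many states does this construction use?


Divisibility by 7 is tracked via the remainder mod 7: 0, 1, ..., 6
The construction assigns one state to each remainder
Number of remainders = 7

7


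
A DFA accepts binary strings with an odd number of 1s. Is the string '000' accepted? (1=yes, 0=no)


DFA has 2 states: q_even (start, accept=no) and q_odd
Processing string '000' character by character:
  Position 0: read '0', 1-count=0 -> q_even (no change)
  Position 1: read '0', 1-count=0 -> q_even (no change)
  Position 2: read '0', 1-count=0 -> q_even (no change)
Final state: q_even, total 1s = 0 (even); the DFA requires an odd count -> reject

0


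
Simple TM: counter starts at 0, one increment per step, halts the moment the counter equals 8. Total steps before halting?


Counter starts at 0. Counting sequence:
  Step 1: counter = 1
  Step 2: counter = 2
  Step 3: counter = 3
  Step 4: counter = 4
  Step 5: counter = 5
  Step 6: counter = 6
  Step 7: counter = 7
  Step 8: counter = 8
Counter reached 8 -> halt
Total steps = 8

8


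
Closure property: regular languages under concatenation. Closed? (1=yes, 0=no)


Regular languages are closed under:
- Union (DFA product construction)
- Intersection (DFA product construction)
- Complement (swap accept/reject states)
- Concatenation (NFA construction)
- Kleene star (NFA construction)
concatenation is in this list
Therefore: closed

1


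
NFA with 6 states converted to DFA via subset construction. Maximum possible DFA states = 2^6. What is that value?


NFA has 6 states
Subset construction: each DFA state = subset of NFA states
Maximum subsets = 2^6
2^6 = 64

64


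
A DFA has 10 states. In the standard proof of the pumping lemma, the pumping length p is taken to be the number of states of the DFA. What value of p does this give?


Pumping lemma for regular languages (standard proof):
Take p = |Q|, the number of DFA states.
Any string of length >= |Q| passes through |Q|+1 states while reading its first |Q| symbols,
so by pigeonhole some state repeats, giving the loop that can be pumped.
Here |Q| = 10
Therefore the proof uses p = 10

10


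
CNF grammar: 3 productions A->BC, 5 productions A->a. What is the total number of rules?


CNF allows two rule forms:
  A -> BC (binary): 3 rules
  A -> a (terminal): 5 rules
Total = 3 + 5 = 8

8


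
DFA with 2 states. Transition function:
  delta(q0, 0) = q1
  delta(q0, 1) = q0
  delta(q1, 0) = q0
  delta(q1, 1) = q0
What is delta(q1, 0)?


Looking up transition function:
delta(q1, 0) in the table
Row: q1, Column: 0
Result: q0

q0


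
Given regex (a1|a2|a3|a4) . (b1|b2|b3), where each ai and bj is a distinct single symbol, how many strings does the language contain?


First group: 4 alternatives
Second group: 3 alternatives
Concatenation: each choice from group 1 pairs with each from group 2
Total = 4 x 3 = 12

12


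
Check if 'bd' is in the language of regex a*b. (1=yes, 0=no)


Pattern: a*b
String: 'bd'
Pattern requires: zero or more 'a's followed by exactly one 'b'
Found 0 leading 'a's
Remaining: 'bd'
Remaining is not 'b' -> no match
Result: 0

0


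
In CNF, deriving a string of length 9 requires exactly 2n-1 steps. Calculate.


Chomsky Normal Form derivation:
String length n = 9
Each step either:
  - Splits a nonterminal into two (n-1 such steps)
  - Converts a nonterminal to terminal (n such steps)
Total = (n-1) + n = 2n - 1
= 2(9) - 1
= 18 - 1
= 17

17


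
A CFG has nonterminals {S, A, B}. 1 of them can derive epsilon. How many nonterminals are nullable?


Nonterminals: {S, A, B}
A nonterminal is nullable if it can derive epsilon
Counting nullable nonterminals: 1
Total nullable = 1

1


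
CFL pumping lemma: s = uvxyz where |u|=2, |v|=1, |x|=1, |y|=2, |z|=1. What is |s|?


|s| = |u| + |v| + |x| + |y| + |z|
= 2 + 1 + 1 + 2 + 1
= 3 + 1 + 3
= 4 + 3
= 7

7


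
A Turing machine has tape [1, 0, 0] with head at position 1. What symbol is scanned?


Tape: [1, 0, 0]
Positions: 0 1 2
Values:    1 0 0
Head at position 1
tape[1] = 0

0


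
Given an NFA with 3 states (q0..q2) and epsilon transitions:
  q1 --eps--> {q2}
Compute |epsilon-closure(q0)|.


Starting from q0
Initialize closure = {q0}
q0 has no outgoing epsilon transitions -> nothing to add
Final closure: {q0}
Size = 1

1


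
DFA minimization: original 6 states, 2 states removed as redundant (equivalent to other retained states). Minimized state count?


Original DFA: 6 states
Redundant states removed: 2
Minimized states = original - removed
= 6 - 2
= 4

4


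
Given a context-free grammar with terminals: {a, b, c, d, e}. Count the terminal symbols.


Terminal symbols: a, b, c, d, e
Counting each: a (#1), b (#2), c (#3), d (#4), e (#5)
Total = 5

5


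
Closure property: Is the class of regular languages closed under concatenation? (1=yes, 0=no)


Regular languages are closed under all standard operations:
- Union: Yes (product construction)
- Intersection: Yes (product construction)
- Complement: Yes (swap accept/reject)
- Concatenation: Yes (NFA construction)
Operation: concatenation -> Closed

1


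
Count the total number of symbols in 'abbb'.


String: 'abbb'
Counting characters:
  'a' appears 1 time(s)
  'b' appears 3 time(s)
Total length = 1 + 3 = 4

4


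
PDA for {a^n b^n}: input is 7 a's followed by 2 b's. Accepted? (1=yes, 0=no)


Language requires equal numbers of a's and b's
PDA pushes for each 'a', pops for each 'b'
Number of a's = 7
Number of b's = 2
7 != 2 -> Reject

0


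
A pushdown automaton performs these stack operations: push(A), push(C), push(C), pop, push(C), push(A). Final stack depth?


Tracing stack operations:
  push(A) -> stack = [A], depth=1
  push(C) -> stack = [A,C], depth=2
  push(C) -> stack = [A,C,C], depth=3
  pop -> removed C, stack = [A,C], depth=2
  push(C) -> stack = [A,C,C], depth=3
  push(A) -> stack = [A,C,C,A], depth=4
Final depth = 4

4


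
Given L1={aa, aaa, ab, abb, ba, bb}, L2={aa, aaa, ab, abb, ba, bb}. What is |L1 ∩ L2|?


L1 = {aa, aaa, ab, abb, ba, bb}
L2 = {aa, aaa, ab, abb, ba, bb}
Checking each string in L1 against L2:
  'aa': in L2? Yes
  'aaa': in L2? Yes
  'ab': in L2? Yes
  'abb': in L2? Yes
  'ba': in L2? Yes
  'bb': in L2? Yes
Intersection = {aa, aaa, ab, abb, ba, bb}
|L1 ∩ L2| = 6

6


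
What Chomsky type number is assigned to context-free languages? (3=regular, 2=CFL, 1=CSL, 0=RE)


Chomsky hierarchy levels:
  Type 3: Regular (DFA/NFA/regex)
  Type 2: Context-free (PDA)
  Type 1: Context-sensitive
  Type 0: Recursively enumerable (TM)
'context-free' corresponds to Type 2

2


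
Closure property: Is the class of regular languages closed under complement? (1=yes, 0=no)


Regular languages are closed under all standard operations:
- Union: Yes (product construction)
- Intersection: Yes (product construction)
- Complement: Yes (swap accept/reject)
- Concatenation: Yes (NFA construction)
Operation: complement -> Closed

1


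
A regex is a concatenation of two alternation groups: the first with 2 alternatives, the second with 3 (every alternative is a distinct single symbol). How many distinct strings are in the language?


First group: 2 alternatives
Second group: 3 alternatives
Concatenation: each choice from group 1 pairs with each from group 2
Total = 2 x 3 = 6

6


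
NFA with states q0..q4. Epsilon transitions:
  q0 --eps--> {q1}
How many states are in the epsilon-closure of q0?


Starting from q0
Initialize closure = {q0}
Follow epsilon from q0 -> add q1
Final closure: {q0, q1}
Size = 2

2


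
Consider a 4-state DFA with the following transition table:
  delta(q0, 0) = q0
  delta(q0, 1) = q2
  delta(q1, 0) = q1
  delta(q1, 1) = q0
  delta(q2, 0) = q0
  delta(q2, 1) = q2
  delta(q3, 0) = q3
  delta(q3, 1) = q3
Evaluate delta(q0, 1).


Looking up transition function:
delta(q0, 1) in the table
Row: q0, Column: 1
Result: q2

q2


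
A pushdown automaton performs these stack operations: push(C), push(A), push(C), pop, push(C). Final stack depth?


Tracing stack operations:
  push(C) -> stack = [C], depth=1
  push(A) -> stack = [C,A], depth=2
  push(C) -> stack = [C,A,C], depth=3
  pop -> removed C, stack = [C,A], depth=2
  push(C) -> stack = [C,A,C], depth=3
Final depth = 3

3


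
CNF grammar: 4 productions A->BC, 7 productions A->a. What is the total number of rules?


CNF allows two rule forms:
  A -> BC (binary): 4 rules
  A -> a (terminal): 7 rules
Total = 4 + 7 = 11

11


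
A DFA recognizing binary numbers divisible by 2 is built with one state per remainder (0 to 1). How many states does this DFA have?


Divisibility by 2 is tracked via the remainder mod 2: 0, 1, ..., 1
The construction assigns one state to each remainder
Number of remainders = 2

2


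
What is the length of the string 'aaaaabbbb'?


String: 'aaaaabbbb'
Counting characters:
  'a' appears 5 time(s)
  'b' appears 4 time(s)
Total length = 5 + 4 = 9

9


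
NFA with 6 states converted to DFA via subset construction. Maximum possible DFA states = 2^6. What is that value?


NFA has 6 states
Subset construction: each DFA state = subset of NFA states
Maximum subsets = 2^6
2^6 = 64

64


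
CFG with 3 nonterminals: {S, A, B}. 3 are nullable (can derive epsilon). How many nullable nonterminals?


Nonterminals: {S, A, B}
A nonterminal is nullable if it can derive epsilon
Counting nullable nonterminals: 3
Total nullable = 3

3


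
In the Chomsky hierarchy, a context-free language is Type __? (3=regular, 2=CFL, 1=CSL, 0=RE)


Chomsky hierarchy levels:
  Type 3: Regular (DFA/NFA/regex)
  Type 2: Context-free (PDA)
  Type 1: Context-sensitive
  Type 0: Recursively enumerable (TM)
'context-free' corresponds to Type 2

2


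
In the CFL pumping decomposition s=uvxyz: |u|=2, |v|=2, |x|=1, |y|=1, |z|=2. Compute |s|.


|s| = |u| + |v| + |x| + |y| + |z|
= 2 + 2 + 1 + 1 + 2
= 4 + 1 + 3
= 5 + 3
= 8

8


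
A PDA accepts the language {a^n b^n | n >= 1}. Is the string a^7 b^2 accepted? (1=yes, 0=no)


Language requires equal numbers of a's and b's
PDA pushes for each 'a', pops for each 'b'
Number of a's = 7
Number of b's = 2
7 != 2 -> Reject

0


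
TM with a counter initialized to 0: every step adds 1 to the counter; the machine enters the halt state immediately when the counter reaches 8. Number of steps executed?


Counter starts at 0. Counting sequence:
  Step 1: counter = 1
  Step 2: counter = 2
  Step 3: counter = 3
  Step 4: counter = 4
  Step 5: counter = 5
  Step 6: counter = 6
  Step 7: counter = 7
  Step 8: counter = 8
Counter reached 8 -> halt
Total steps = 8

8


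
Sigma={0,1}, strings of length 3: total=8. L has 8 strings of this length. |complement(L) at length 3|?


Alphabet: {0,1}
String length: 3
Total strings of length 3 = 2^3 = 8
Strings in L = 8
Complement = total - |L|
= 8 - 8
= 0

0


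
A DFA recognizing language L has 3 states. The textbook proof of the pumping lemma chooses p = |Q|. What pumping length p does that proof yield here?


Pumping lemma for regular languages (standard proof):
Take p = |Q|, the number of DFA states.
Any string of length >= |Q| passes through |Q|+1 states while reading its first |Q| symbols,
so by pigeonhole some state repeats, giving the loop that can be pumped.
Here |Q| = 3
Therefore the proof uses p = 3

3


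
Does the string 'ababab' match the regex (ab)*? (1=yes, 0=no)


Pattern: (ab)*
String: 'ababab'
Pattern requires: zero or more repetitions of 'ab'
Pairs: ['ab', 'ab', 'ab']
All pairs are 'ab'? Yes
Result: 1

1


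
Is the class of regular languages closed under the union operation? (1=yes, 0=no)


Regular languages are closed under:
- Union (DFA product construction)
- Intersection (DFA product construction)
- Complement (swap accept/reject states)
- Concatenation (NFA construction)
- Kleene star (NFA construction)
union is in this list
Therefore: closed

1


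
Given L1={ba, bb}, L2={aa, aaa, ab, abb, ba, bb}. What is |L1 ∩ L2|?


L1 = {ba, bb}
L2 = {aa, aaa, ab, abb, ba, bb}
Checking each string in L1 against L2:
  'ba': in L2? Yes
  'bb': in L2? Yes
Intersection = {ba, bb}
|L1 ∩ L2| = 2

2


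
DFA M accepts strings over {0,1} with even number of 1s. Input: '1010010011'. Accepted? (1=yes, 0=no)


DFA has 2 states: q_even (start, accept=yes) and q_odd
Processing string '1010010011' character by character:
  Position 0: read '1', 1-count=1 -> q_odd
  Position 1: read '0', 1-count=1 -> q_odd (no change)
  Position 2: read '1', 1-count=2 -> q_even
  Position 3: read '0', 1-count=2 -> q_even (no change)
  Position 4: read '0', 1-count=2 -> q_even (no change)
  Position 5: read '1', 1-count=3 -> q_odd
  Position 6: read '0', 1-count=3 -> q_odd (no change)
  Position 7: read '0', 1-count=3 -> q_odd (no change)
  Position 8: read '1', 1-count=4 -> q_even
  Position 9: read '1', 1-count=5 -> q_odd
Final state: q_odd, total 1s = 5 (odd); the DFA requires an even count -> reject

0


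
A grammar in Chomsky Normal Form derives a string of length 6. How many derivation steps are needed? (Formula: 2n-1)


Chomsky Normal Form derivation:
String length n = 6
Each step either:
  - Splits a nonterminal into two (n-1 such steps)
  - Converts a nonterminal to terminal (n such steps)
Total = (n-1) + n = 2n - 1
= 2(6) - 1
= 12 - 1
= 11

11


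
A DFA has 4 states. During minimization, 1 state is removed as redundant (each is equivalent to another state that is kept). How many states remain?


Original DFA: 4 states
Redundant states removed: 1
Minimized states = original - removed
= 4 - 1
= 3

3


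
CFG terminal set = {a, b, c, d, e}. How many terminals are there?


Terminal symbols: a, b, c, d, e
Counting each: a (#1), b (#2), c (#3), d (#4), e (#5)
Total = 5

5


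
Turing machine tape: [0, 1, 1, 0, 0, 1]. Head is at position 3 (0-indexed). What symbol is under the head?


Tape: [0, 1, 1, 0, 0, 1]
Positions: 0 1 2 3 4 5
Values:    0 1 1 0 0 1
Head at position 3
tape[3] = 0

0


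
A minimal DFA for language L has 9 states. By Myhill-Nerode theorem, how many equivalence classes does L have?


Myhill-Nerode theorem:
Number of equivalence classes = number of states in minimal DFA
Minimal DFA states = 9
Therefore equivalence classes = 9

9


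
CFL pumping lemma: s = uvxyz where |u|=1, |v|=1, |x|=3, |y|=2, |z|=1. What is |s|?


|s| = |u| + |v| + |x| + |y| + |z|
= 1 + 1 + 3 + 2 + 1
= 2 + 3 + 3
= 5 + 3
= 8

8


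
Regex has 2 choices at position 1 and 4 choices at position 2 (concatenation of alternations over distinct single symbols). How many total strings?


First group: 2 alternatives
Second group: 4 alternatives
Concatenation: each choice from group 1 pairs with each from group 2
Total = 2 x 4 = 8

8


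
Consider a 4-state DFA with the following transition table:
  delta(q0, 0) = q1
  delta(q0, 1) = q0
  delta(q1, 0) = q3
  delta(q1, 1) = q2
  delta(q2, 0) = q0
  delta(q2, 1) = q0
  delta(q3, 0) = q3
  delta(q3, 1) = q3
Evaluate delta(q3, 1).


Looking up transition function:
delta(q3, 1) in the table
Row: q3, Column: 1
Result: q3

q3


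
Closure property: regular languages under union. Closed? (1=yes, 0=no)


Regular languages are closed under:
- Union (DFA product construction)
- Intersection (DFA product construction)
- Complement (swap accept/reject states)
- Concatenation (NFA construction)
- Kleene star (NFA construction)
union is in this list
Therefore: closed

1


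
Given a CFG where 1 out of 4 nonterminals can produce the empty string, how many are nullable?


Nonterminals: {S, A, B, C}
A nonterminal is nullable if it can derive epsilon
Counting nullable nonterminals: 1
Total nullable = 1

1


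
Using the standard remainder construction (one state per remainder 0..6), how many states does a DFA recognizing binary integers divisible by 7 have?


Divisibility by 7 is tracked via the remainder mod 7: 0, 1, ..., 6
The construction assigns one state to each remainder
Number of remainders = 7

7


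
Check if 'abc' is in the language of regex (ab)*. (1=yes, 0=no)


Pattern: (ab)*
String: 'abc'
Pattern requires: zero or more repetitions of 'ab'
Length 3 is odd -> cannot be (ab)* -> no match
Result: 0

0


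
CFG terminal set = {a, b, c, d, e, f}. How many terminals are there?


Terminal symbols: a, b, c, d, e, f
Counting each: a (#1), b (#2), c (#3), d (#4), e (#5), f (#6)
Total = 6

6


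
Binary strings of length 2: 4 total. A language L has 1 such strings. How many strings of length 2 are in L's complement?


Alphabet: {0,1}
String length: 2
Total strings of length 2 = 2^2 = 4
Strings in L = 1
Complement = total - |L|
= 4 - 1
= 3

3


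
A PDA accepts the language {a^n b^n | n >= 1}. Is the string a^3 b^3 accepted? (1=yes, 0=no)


Language requires equal numbers of a's and b's
PDA pushes for each 'a', pops for each 'b'
Number of a's = 3
Number of b's = 3
3 == 3 -> Accept

1


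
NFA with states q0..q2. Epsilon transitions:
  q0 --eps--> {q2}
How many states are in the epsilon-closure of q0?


Starting from q0
Initialize closure = {q0}
Follow epsilon from q0 -> add q2
Final closure: {q0, q2}
Size = 2

2


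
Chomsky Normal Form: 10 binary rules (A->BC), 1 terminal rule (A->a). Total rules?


CNF allows two rule forms:
  A -> BC (binary): 10 rules
  A -> a (terminal): 1 rule
Total = 10 + 1 = 11

11


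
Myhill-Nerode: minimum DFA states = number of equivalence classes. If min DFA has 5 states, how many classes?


Myhill-Nerode theorem:
Number of equivalence classes = number of states in minimal DFA
Minimal DFA states = 5
Therefore equivalence classes = 5

5


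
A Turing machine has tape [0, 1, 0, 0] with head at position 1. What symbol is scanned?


Tape: [0, 1, 0, 0]
Positions: 0 1 2 3
Values:    0 1 0 0
Head at position 1
tape[1] = 1

1


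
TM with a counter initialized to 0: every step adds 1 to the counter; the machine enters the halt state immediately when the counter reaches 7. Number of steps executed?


Counter starts at 0. Counting sequence:
  Step 1: counter = 1
  Step 2: counter = 2
  Step 3: counter = 3
  Step 4: counter = 4
  Step 5: counter = 5
  Step 6: counter = 6
  Step 7: counter = 7
Counter reached 7 -> halt
Total steps = 7

7


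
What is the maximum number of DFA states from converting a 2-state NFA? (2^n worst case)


NFA has 2 states
Subset construction: each DFA state = subset of NFA states
Maximum subsets = 2^2
2^2 = 4

4


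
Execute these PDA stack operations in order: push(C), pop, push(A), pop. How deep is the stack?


Tracing stack operations:
  push(C) -> stack = [C], depth=1
  pop -> removed C, stack = [], depth=0
  push(A) -> stack = [A], depth=1
  pop -> removed A, stack = [], depth=0
Final depth = 0

0


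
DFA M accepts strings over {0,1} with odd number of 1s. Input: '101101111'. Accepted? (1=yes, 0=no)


DFA has 2 states: q_even (start, accept=no) and q_odd
Processing string '101101111' character by character:
  Position 0: read '1', 1-count=1 -> q_odd
  Position 1: read '0', 1-count=1 -> q_odd (no change)
  Position 2: read '1', 1-count=2 -> q_even
  Position 3: read '1', 1-count=3 -> q_odd
  Position 4: read '0', 1-count=3 -> q_odd (no change)
  Position 5: read '1', 1-count=4 -> q_even
  Position 6: read '1', 1-count=5 -> q_odd
  Position 7: read '1', 1-count=6 -> q_even
  Position 8: read '1', 1-count=7 -> q_odd
Final state: q_odd, total 1s = 7 (odd); the DFA requires an odd count -> accept

1


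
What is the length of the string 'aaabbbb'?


String: 'aaabbbb'
Counting characters:
  'a' appears 3 time(s)
  'b' appears 4 time(s)
Total length = 3 + 4 = 7

7


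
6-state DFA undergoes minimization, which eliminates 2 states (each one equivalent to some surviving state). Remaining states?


Original DFA: 6 states
Redundant states removed: 2
Minimized states = original - removed
= 6 - 2
= 4

4


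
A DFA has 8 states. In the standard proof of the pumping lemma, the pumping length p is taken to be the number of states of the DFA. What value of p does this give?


Pumping lemma for regular languages (standard proof):
Take p = |Q|, the number of DFA states.
Any string of length >= |Q| passes through |Q|+1 states while reading its first |Q| symbols,
so by pigeonhole some state repeats, giving the loop that can be pumped.
Here |Q| = 8
Therefore the proof uses p = 8

8


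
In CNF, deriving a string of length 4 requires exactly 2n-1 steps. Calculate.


Chomsky Normal Form derivation:
String length n = 4
Each step either:
  - Splits a nonterminal into two (n-1 such steps)
  - Converts a nonterminal to terminal (n such steps)
Total = (n-1) + n = 2n - 1
= 2(4) - 1
= 8 - 1
= 7

7


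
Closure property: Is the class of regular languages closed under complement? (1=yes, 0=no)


Regular languages are closed under all standard operations:
- Union: Yes (product construction)
- Intersection: Yes (product construction)
- Complement: Yes (swap accept/reject)
- Concatenation: Yes (NFA construction)
Operation: complement -> Closed

1


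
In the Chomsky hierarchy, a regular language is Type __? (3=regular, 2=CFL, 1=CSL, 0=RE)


Chomsky hierarchy levels:
  Type 3: Regular (DFA/NFA/regex)
  Type 2: Context-free (PDA)
  Type 1: Context-sensitive
  Type 0: Recursively enumerable (TM)
'regular' corresponds to Type 3

3


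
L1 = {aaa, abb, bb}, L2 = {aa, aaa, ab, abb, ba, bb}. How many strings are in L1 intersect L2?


L1 = {aaa, abb, bb}
L2 = {aa, aaa, ab, abb, ba, bb}
Checking each string in L1 against L2:
  'aaa': in L2? Yes
  'abb': in L2? Yes
  'bb': in L2? Yes
Intersection = {aaa, abb, bb}
|L1 ∩ L2| = 3

3


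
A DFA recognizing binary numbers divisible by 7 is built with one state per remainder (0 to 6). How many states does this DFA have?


Divisibility by 7 is tracked via the remainder mod 7: 0, 1, ..., 6
The construction assigns one state to each remainder
Number of remainders = 7

7


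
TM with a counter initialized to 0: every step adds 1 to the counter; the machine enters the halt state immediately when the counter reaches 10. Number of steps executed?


Counter starts at 0. Counting sequence:
  Step 1: counter = 1
  Step 2: counter = 2
  Step 3: counter = 3
  Step 4: counter = 4
  Step 5: counter = 5
  Step 6: counter = 6
  ...
  Step 10: counter = 10
Counter reached 10 -> halt
Total steps = 10

10


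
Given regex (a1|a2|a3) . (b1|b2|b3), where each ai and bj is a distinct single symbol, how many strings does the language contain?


First group: 3 alternatives
Second group: 3 alternatives
Concatenation: each choice from group 1 pairs with each from group 2
Total = 3 x 3 = 9

9


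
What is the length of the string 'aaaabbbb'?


String: 'aaaabbbb'
Counting characters:
  'a' appears 4 time(s)
  'b' appears 4 time(s)
Total length = 4 + 4 = 8

8


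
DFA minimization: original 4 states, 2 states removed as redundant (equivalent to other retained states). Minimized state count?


Original DFA: 4 states
Redundant states removed: 2
Minimized states = original - removed
= 4 - 2
= 2

2


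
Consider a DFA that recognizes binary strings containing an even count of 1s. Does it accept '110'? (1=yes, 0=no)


DFA has 2 states: q_even (start, accept=yes) and q_odd
Processing string '110' character by character:
  Position 0: read '1', 1-count=1 -> q_odd
  Position 1: read '1', 1-count=2 -> q_even
  Position 2: read '0', 1-count=2 -> q_even (no change)
Final state: q_even, total 1s = 2 (even); the DFA requires an even count -> accept

1


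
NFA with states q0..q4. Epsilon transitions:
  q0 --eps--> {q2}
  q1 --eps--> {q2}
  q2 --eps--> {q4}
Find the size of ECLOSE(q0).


Starting from q0
Initialize closure = {q0}
Follow epsilon from q0 -> add q2
Follow epsilon from q2 -> add q4
Final closure: {q0, q2, q4}
Size = 3

3


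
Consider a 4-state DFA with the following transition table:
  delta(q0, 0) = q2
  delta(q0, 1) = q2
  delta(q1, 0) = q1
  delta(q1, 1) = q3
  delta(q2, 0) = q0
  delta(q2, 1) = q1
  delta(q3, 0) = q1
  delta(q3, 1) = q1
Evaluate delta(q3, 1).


Looking up transition function:
delta(q3, 1) in the table
Row: q3, Column: 1
Result: q1

q1


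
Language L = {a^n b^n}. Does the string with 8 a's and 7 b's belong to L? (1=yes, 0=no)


Language requires equal numbers of a's and b's
PDA pushes for each 'a', pops for each 'b'
Number of a's = 8
Number of b's = 7
8 != 7 -> Reject

0


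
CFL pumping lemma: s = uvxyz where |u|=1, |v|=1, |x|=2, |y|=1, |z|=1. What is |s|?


|s| = |u| + |v| + |x| + |y| + |z|
= 1 + 1 + 2 + 1 + 1
= 2 + 2 + 2
= 4 + 2
= 6

6


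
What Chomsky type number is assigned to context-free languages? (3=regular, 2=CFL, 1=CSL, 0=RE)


Chomsky hierarchy levels:
  Type 3: Regular (DFA/NFA/regex)
  Type 2: Context-free (PDA)
  Type 1: Context-sensitive
  Type 0: Recursively enumerable (TM)
'context-free' corresponds to Type 2

2


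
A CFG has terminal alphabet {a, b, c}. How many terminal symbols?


Terminal symbols: a, b, c
Counting each: a (#1), b (#2), c (#3)
Total = 3

3


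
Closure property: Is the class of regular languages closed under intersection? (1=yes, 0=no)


Regular languages are closed under all standard operations:
- Union: Yes (product construction)
- Intersection: Yes (product construction)
- Complement: Yes (swap accept/reject)
- Concatenation: Yes (NFA construction)
Operation: intersection -> Closed

1


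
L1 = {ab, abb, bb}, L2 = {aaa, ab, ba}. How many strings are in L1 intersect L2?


L1 = {ab, abb, bb}
L2 = {aaa, ab, ba}
Checking each string in L1 against L2:
  'ab': in L2? Yes
  'abb': in L2? No
  'bb': in L2? No
Intersection = {ab}
|L1 ∩ L2| = 1

1


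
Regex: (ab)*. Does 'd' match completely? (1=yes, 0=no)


Pattern: (ab)*
String: 'd'
Pattern requires: zero or more repetitions of 'ab'
Length 1 is odd -> cannot be (ab)* -> no match
Result: 0

0


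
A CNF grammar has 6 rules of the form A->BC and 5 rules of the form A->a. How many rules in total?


CNF allows two rule forms:
  A -> BC (binary): 6 rules
  A -> a (terminal): 5 rules
Total = 6 + 5 = 11

11


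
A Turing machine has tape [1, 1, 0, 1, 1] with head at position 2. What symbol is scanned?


Tape: [1, 1, 0, 1, 1]
Positions: 0 1 2 3 4
Values:    1 1 0 1 1
Head at position 2
tape[2] = 0

0


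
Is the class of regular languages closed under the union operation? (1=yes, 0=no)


Regular languages are closed under:
- Union (DFA product construction)
- Intersection (DFA product construction)
- Complement (swap accept/reject states)
- Concatenation (NFA construction)
- Kleene star (NFA construction)
union is in this list
Therefore: closed

1


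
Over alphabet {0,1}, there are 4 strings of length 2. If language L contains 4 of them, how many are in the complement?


Alphabet: {0,1}
String length: 2
Total strings of length 2 = 2^2 = 4
Strings in L = 4
Complement = total - |L|
= 4 - 4
= 0

0


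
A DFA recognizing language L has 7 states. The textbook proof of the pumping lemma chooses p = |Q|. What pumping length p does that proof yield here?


Pumping lemma for regular languages (standard proof):
Take p = |Q|, the number of DFA states.
Any string of length >= |Q| passes through |Q|+1 states while reading its first |Q| symbols,
so by pigeonhole some state repeats, giving the loop that can be pumped.
Here |Q| = 7
Therefore the proof uses p = 7

7


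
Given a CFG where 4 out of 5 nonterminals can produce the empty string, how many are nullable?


Nonterminals: {S, A, B, C, D}
A nonterminal is nullable if it can derive epsilon
Counting nullable nonterminals: 4
Total nullable = 4

4


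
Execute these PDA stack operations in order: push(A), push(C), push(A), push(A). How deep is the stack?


Tracing stack operations:
  push(A) -> stack = [A], depth=1
  push(C) -> stack = [A,C], depth=2
  push(A) -> stack = [A,C,A], depth=3
  push(A) -> stack = [A,C,A,A], depth=4
Final depth = 4

4


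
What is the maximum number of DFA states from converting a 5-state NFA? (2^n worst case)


NFA has 5 states
Subset construction: each DFA state = subset of NFA states
Maximum subsets = 2^5
2^5 = 32

32


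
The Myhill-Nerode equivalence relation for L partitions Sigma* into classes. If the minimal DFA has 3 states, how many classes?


Myhill-Nerode theorem:
Number of equivalence classes = number of states in minimal DFA
Minimal DFA states = 3
Therefore equivalence classes = 3

3


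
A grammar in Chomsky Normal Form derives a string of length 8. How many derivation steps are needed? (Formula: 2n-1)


Chomsky Normal Form derivation:
String length n = 8
Each step either:
  - Splits a nonterminal into two (n-1 such steps)
  - Converts a nonterminal to terminal (n such steps)
Total = (n-1) + n = 2n - 1
= 2(8) - 1
= 16 - 1
= 15

15


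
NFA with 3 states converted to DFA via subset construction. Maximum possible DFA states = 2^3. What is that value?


NFA has 3 states
Subset construction: each DFA state = subset of NFA states
Maximum subsets = 2^3
2^3 = 8

8


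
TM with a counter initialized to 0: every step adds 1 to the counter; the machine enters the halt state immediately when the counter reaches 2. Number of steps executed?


Counter starts at 0. Counting sequence:
  Step 1: counter = 1
  Step 2: counter = 2
Counter reached 2 -> halt
Total steps = 2

2


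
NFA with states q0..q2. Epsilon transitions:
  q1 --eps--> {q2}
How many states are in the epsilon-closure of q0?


Starting from q0
Initialize closure = {q0}
q0 has no outgoing epsilon transitions -> nothing to add
Final closure: {q0}
Size = 1

1


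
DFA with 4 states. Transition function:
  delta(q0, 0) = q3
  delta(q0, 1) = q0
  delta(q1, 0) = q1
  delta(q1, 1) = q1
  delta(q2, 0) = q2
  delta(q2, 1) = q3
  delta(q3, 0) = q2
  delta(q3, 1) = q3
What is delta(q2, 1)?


Looking up transition function:
delta(q2, 1) in the table
Row: q2, Column: 1
Result: q3

q3


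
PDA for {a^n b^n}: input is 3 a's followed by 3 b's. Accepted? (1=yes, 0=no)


Language requires equal numbers of a's and b's
PDA pushes for each 'a', pops for each 'b'
Number of a's = 3
Number of b's = 3
3 == 3 -> Accept

1


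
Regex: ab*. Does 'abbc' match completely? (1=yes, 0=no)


Pattern: ab*
String: 'abbc'
Pattern requires: exactly one 'a' followed by zero or more 'b's
First char is 'a' -> OK
Rest 'bbc': all b's? No
Result: 0

0


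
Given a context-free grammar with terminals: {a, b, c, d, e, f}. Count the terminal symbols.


Terminal symbols: a, b, c, d, e, f
Counting each: a (#1), b (#2), c (#3), d (#4), e (#5), f (#6)
Total = 6

6


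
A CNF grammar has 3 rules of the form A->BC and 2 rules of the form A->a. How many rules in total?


CNF allows two rule forms:
  A -> BC (binary): 3 rules
  A -> a (terminal): 2 rules
Total = 3 + 2 = 5

5


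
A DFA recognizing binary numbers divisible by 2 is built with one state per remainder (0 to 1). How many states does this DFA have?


Divisibility by 2 is tracked via the remainder mod 2: 0, 1, ..., 1
The construction assigns one state to each remainder
Number of remainders = 2

2


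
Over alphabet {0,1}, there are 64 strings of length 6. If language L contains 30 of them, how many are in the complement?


Alphabet: {0,1}
String length: 6
Total strings of length 6 = 2^6 = 64
Strings in L = 30
Complement = total - |L|
= 64 - 30
= 34

34


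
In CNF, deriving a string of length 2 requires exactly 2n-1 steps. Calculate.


Chomsky Normal Form derivation:
String length n = 2
Each step either:
  - Splits a nonterminal into two (n-1 such steps)
  - Converts a nonterminal to terminal (n such steps)
Total = (n-1) + n = 2n - 1
= 2(2) - 1
= 4 - 1
= 3

3


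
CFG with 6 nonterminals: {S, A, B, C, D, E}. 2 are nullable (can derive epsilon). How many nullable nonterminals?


Nonterminals: {S, A, B, C, D, E}
A nonterminal is nullable if it can derive epsilon
Counting nullable nonterminals: 2
Total nullable = 2

2


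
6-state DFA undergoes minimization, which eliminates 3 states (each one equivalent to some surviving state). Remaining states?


Original DFA: 6 states
Redundant states removed: 3
Minimized states = original - removed
= 6 - 3
= 3

3


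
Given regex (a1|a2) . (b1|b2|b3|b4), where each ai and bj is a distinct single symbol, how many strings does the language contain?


First group: 2 alternatives
Second group: 4 alternatives
Concatenation: each choice from group 1 pairs with each from group 2
Total = 2 x 4 = 8

8


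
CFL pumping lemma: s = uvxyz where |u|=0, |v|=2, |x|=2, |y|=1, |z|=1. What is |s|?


|s| = |u| + |v| + |x| + |y| + |z|
= 0 + 2 + 2 + 1 + 1
= 2 + 2 + 2
= 4 + 2
= 6

6


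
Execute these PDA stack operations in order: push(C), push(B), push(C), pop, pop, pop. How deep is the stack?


Tracing stack operations:
  push(C) -> stack = [C], depth=1
  push(B) -> stack = [C,B], depth=2
  push(C) -> stack = [C,B,C], depth=3
  pop -> removed C, stack = [C,B], depth=2
  pop -> removed B, stack = [C], depth=1
  pop -> removed C, stack = [], depth=0
Final depth = 0

0


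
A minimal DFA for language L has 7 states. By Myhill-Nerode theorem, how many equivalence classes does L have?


Myhill-Nerode theorem:
Number of equivalence classes = number of states in minimal DFA
Minimal DFA states = 7
Therefore equivalence classes = 7

7


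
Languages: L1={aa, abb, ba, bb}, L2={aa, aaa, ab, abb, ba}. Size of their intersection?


L1 = {aa, abb, ba, bb}
L2 = {aa, aaa, ab, abb, ba}
Checking each string in L1 against L2:
  'aa': in L2? Yes
  'abb': in L2? Yes
  'ba': in L2? Yes
  'bb': in L2? No
Intersection = {aa, abb, ba}
|L1 ∩ L2| = 3

3


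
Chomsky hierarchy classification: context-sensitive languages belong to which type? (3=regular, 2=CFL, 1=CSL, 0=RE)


Chomsky hierarchy levels:
  Type 3: Regular (DFA/NFA/regex)
  Type 2: Context-free (PDA)
  Type 1: Context-sensitive
  Type 0: Recursively enumerable (TM)
'context-sensitive' corresponds to Type 1

1


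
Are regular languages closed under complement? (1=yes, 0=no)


Regular languages are closed under all standard operations:
- Union: Yes (product construction)
- Intersection: Yes (product construction)
- Complement: Yes (swap accept/reject)
- Concatenation: Yes (NFA construction)
Operation: complement -> Closed

1


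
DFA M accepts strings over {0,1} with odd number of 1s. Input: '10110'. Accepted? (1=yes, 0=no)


DFA has 2 states: q_even (start, accept=no) and q_odd
Processing string '10110' character by character:
  Position 0: read '1', 1-count=1 -> q_odd
  Position 1: read '0', 1-count=1 -> q_odd (no change)
  Position 2: read '1', 1-count=2 -> q_even
  Position 3: read '1', 1-count=3 -> q_odd
  Position 4: read '0', 1-count=3 -> q_odd (no change)
Final state: q_odd, total 1s = 3 (odd); the DFA requires an odd count -> accept

1


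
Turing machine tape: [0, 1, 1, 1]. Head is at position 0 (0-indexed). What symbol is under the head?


Tape: [0, 1, 1, 1]
Positions: 0 1 2 3
Values:    0 1 1 1
Head at position 0
tape[0] = 0

0


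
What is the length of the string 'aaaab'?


String: 'aaaab'
Counting characters:
  'a' appears 4 time(s)
  'b' appears 1 time(s)
Total length = 4 + 1 = 5

5


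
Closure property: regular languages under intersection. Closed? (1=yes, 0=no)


Regular languages are closed under:
- Union (DFA product construction)
- Intersection (DFA product construction)
- Complement (swap accept/reject states)
- Concatenation (NFA construction)
- Kleene star (NFA construction)
intersection is in this list
Therefore: closed

1


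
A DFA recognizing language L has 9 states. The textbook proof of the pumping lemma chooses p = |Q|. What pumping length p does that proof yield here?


Pumping lemma for regular languages (standard proof):
Take p = |Q|, the number of DFA states.
Any string of length >= |Q| passes through |Q|+1 states while reading its first |Q| symbols,
so by pigeonhole some state repeats, giving the loop that can be pumped.
Here |Q| = 9
Therefore the proof uses p = 9

9


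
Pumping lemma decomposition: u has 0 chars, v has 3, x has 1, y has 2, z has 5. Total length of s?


|s| = |u| + |v| + |x| + |y| + |z|
= 0 + 3 + 1 + 2 + 5
= 3 + 1 + 7
= 4 + 7
= 11

11
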